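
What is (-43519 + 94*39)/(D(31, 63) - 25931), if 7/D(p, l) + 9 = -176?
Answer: 7372805/4797242 ≈ 1.5369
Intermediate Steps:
D(p, l) = -7/185 (D(p, l) = 7/(-9 - 176) = 7/(-185) = 7*(-1/185) = -7/185)
(-43519 + 94*39)/(D(31, 63) - 25931) = (-43519 + 94*39)/(-7/185 - 25931) = (-43519 + 3666)/(-4797242/185) = -39853*(-185/4797242) = 7372805/4797242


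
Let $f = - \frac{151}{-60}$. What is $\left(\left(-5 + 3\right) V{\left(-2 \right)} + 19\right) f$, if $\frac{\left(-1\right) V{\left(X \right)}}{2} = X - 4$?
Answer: $- \frac{151}{12} \approx -12.583$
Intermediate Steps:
$f = \frac{151}{60}$ ($f = \left(-151\right) \left(- \frac{1}{60}\right) = \frac{151}{60} \approx 2.5167$)
$V{\left(X \right)} = 8 - 2 X$ ($V{\left(X \right)} = - 2 \left(X - 4\right) = - 2 \left(-4 + X\right) = 8 - 2 X$)
$\left(\left(-5 + 3\right) V{\left(-2 \right)} + 19\right) f = \left(\left(-5 + 3\right) \left(8 - -4\right) + 19\right) \frac{151}{60} = \left(- 2 \left(8 + 4\right) + 19\right) \frac{151}{60} = \left(\left(-2\right) 12 + 19\right) \frac{151}{60} = \left(-24 + 19\right) \frac{151}{60} = \left(-5\right) \frac{151}{60} = - \frac{151}{12}$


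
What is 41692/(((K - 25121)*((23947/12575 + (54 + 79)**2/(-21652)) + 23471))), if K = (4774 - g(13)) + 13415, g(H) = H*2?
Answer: -810831674200/3176245873779993 ≈ -0.00025528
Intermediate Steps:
g(H) = 2*H
K = 18163 (K = (4774 - 2*13) + 13415 = (4774 - 1*26) + 13415 = (4774 - 26) + 13415 = 4748 + 13415 = 18163)
41692/(((K - 25121)*((23947/12575 + (54 + 79)**2/(-21652)) + 23471))) = 41692/(((18163 - 25121)*((23947/12575 + (54 + 79)**2/(-21652)) + 23471))) = 41692/((-6958*((23947*(1/12575) + 133**2*(-1/21652)) + 23471))) = 41692/((-6958*((23947/12575 + 17689*(-1/21652)) + 23471))) = 41692/((-6958*((23947/12575 - 17689/21652) + 23471))) = 41692/((-6958*(296061269/272273900 + 23471))) = 41692/((-6958*6390836768169/272273900)) = 41692/(-22233721116459951/136136950) = 41692*(-136136950/22233721116459951) = -810831674200/3176245873779993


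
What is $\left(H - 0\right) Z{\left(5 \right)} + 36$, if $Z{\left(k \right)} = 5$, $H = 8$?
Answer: $76$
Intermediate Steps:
$\left(H - 0\right) Z{\left(5 \right)} + 36 = \left(8 - 0\right) 5 + 36 = \left(8 + 0\right) 5 + 36 = 8 \cdot 5 + 36 = 40 + 36 = 76$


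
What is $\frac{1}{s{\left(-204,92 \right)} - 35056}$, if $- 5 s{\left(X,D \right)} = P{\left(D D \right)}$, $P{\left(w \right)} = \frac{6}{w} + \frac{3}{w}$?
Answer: $- \frac{42320}{1483569929} \approx -2.8526 \cdot 10^{-5}$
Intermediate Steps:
$P{\left(w \right)} = \frac{9}{w}$
$s{\left(X,D \right)} = - \frac{9}{5 D^{2}}$ ($s{\left(X,D \right)} = - \frac{9 \frac{1}{D D}}{5} = - \frac{9 \frac{1}{D^{2}}}{5} = - \frac{9}{5 D^{2}}$)
$\frac{1}{s{\left(-204,92 \right)} - 35056} = \frac{1}{- \frac{9}{5 \cdot 8464} - 35056} = \frac{1}{\left(- \frac{9}{5}\right) \frac{1}{8464} - 35056} = \frac{1}{- \frac{9}{42320} - 35056} = \frac{1}{- \frac{1483569929}{42320}} = - \frac{42320}{1483569929}$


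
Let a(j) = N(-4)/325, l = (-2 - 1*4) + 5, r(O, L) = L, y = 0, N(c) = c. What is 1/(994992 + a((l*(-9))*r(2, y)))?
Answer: 325/323372396 ≈ 1.0050e-6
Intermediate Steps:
l = -1 (l = (-2 - 4) + 5 = -6 + 5 = -1)
a(j) = -4/325
1/(994992 + a((l*(-9))*r(2, y))) = 1/(994992 - 4/325) = 1/(323372396/325) = 325/323372396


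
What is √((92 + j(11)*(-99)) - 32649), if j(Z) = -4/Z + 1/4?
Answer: I*√130183/2 ≈ 180.4*I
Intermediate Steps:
j(Z) = ¼ - 4/Z (j(Z) = -4/Z + 1*(¼) = -4/Z + ¼ = ¼ - 4/Z)
√((92 + j(11)*(-99)) - 32649) = √((92 + ((¼)*(-16 + 11)/11)*(-99)) - 32649) = √((92 + ((¼)*(1/11)*(-5))*(-99)) - 32649) = √((92 - 5/44*(-99)) - 32649) = √((92 + 45/4) - 32649) = √(413/4 - 32649) = √(-130183/4) = I*√130183/2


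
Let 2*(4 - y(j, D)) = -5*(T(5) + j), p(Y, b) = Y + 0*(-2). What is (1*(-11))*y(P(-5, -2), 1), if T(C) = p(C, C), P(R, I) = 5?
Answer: -319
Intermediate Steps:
p(Y, b) = Y (p(Y, b) = Y + 0 = Y)
T(C) = C
y(j, D) = 33/2 + 5*j/2 (y(j, D) = 4 - (-5)*(5 + j)/2 = 4 - (-25 - 5*j)/2 = 4 + (25/2 + 5*j/2) = 33/2 + 5*j/2)
(1*(-11))*y(P(-5, -2), 1) = (1*(-11))*(33/2 + (5/2)*5) = -11*(33/2 + 25/2) = -11*29 = -319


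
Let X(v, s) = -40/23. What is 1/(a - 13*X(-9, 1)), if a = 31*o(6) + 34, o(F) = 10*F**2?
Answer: 23/257982 ≈ 8.9154e-5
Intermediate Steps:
X(v, s) = -40/23 (X(v, s) = -40*1/23 = -40/23)
a = 11194 (a = 31*(10*6**2) + 34 = 31*(10*36) + 34 = 31*360 + 34 = 11160 + 34 = 11194)
1/(a - 13*X(-9, 1)) = 1/(11194 - 13*(-40/23)) = 1/(11194 + 520/23) = 1/(257982/23) = 23/257982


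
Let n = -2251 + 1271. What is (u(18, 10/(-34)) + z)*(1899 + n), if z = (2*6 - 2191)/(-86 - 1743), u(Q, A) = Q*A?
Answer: -117234073/31093 ≈ -3770.4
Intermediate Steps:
u(Q, A) = A*Q
n = -980
z = 2179/1829 (z = (12 - 2191)/(-1829) = -2179*(-1/1829) = 2179/1829 ≈ 1.1914)
(u(18, 10/(-34)) + z)*(1899 + n) = ((10/(-34))*18 + 2179/1829)*(1899 - 980) = ((10*(-1/34))*18 + 2179/1829)*919 = (-5/17*18 + 2179/1829)*919 = (-90/17 + 2179/1829)*919 = -127567/31093*919 = -117234073/31093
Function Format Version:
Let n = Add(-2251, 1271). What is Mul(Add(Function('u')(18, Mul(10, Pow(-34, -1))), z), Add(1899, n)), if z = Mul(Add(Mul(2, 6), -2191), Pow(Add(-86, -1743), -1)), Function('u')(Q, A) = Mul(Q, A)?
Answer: Rational(-117234073, 31093) ≈ -3770.4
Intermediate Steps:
Function('u')(Q, A) = Mul(A, Q)
n = -980
z = Rational(2179, 1829) (z = Mul(Add(12, -2191), Pow(-1829, -1)) = Mul(-2179, Rational(-1, 1829)) = Rational(2179, 1829) ≈ 1.1914)
Mul(Add(Function('u')(18, Mul(10, Pow(-34, -1))), z), Add(1899, n)) = Mul(Add(Mul(Mul(10, Pow(-34, -1)), 18), Rational(2179, 1829)), Add(1899, -980)) = Mul(Add(Mul(Mul(10, Rational(-1, 34)), 18), Rational(2179, 1829)), 919) = Mul(Add(Mul(Rational(-5, 17), 18), Rational(2179, 1829)), 919) = Mul(Add(Rational(-90, 17), Rational(2179, 1829)), 919) = Mul(Rational(-127567, 31093), 919) = Rational(-117234073, 31093)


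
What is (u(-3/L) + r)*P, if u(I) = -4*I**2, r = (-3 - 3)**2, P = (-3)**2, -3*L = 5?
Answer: 5184/25 ≈ 207.36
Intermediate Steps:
L = -5/3 (L = -1/3*5 = -5/3 ≈ -1.6667)
P = 9
r = 36 (r = (-6)**2 = 36)
(u(-3/L) + r)*P = (-4*(-3/(-5/3))**2 + 36)*9 = (-4*(-3*(-3/5))**2 + 36)*9 = (-4*(9/5)**2 + 36)*9 = (-4*81/25 + 36)*9 = (-324/25 + 36)*9 = (576/25)*9 = 5184/25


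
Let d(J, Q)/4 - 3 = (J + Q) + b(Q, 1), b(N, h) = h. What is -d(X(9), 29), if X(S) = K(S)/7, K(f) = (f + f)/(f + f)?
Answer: -928/7 ≈ -132.57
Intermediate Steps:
K(f) = 1 (K(f) = (2*f)/((2*f)) = (2*f)*(1/(2*f)) = 1)
X(S) = ⅐ (X(S) = 1/7 = 1*(⅐) = ⅐)
d(J, Q) = 16 + 4*J + 4*Q (d(J, Q) = 12 + 4*((J + Q) + 1) = 12 + 4*(1 + J + Q) = 12 + (4 + 4*J + 4*Q) = 16 + 4*J + 4*Q)
-d(X(9), 29) = -(16 + 4*(⅐) + 4*29) = -(16 + 4/7 + 116) = -1*928/7 = -928/7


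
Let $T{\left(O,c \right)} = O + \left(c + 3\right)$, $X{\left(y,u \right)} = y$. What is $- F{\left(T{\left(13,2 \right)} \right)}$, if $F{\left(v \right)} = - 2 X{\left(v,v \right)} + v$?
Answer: $18$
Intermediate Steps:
$T{\left(O,c \right)} = 3 + O + c$ ($T{\left(O,c \right)} = O + \left(3 + c\right) = 3 + O + c$)
$F{\left(v \right)} = - v$ ($F{\left(v \right)} = - 2 v + v = - v$)
$- F{\left(T{\left(13,2 \right)} \right)} = - \left(-1\right) \left(3 + 13 + 2\right) = - \left(-1\right) 18 = \left(-1\right) \left(-18\right) = 18$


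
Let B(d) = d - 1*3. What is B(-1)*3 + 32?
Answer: 20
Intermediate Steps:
B(d) = -3 + d (B(d) = d - 3 = -3 + d)
B(-1)*3 + 32 = (-3 - 1)*3 + 32 = -4*3 + 32 = -12 + 32 = 20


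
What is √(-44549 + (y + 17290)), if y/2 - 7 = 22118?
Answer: √16991 ≈ 130.35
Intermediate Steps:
y = 44250 (y = 14 + 2*22118 = 14 + 44236 = 44250)
√(-44549 + (y + 17290)) = √(-44549 + (44250 + 17290)) = √(-44549 + 61540) = √16991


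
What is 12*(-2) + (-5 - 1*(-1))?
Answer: -28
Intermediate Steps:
12*(-2) + (-5 - 1*(-1)) = -24 + (-5 + 1) = -24 - 4 = -28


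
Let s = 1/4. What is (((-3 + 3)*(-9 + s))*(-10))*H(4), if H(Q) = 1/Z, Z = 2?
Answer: 0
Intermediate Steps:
s = 1/4 ≈ 0.25000
H(Q) = 1/2
(((-3 + 3)*(-9 + s))*(-10))*H(4) = (((-3 + 3)*(-9 + 1/4))*(-10))*(1/2) = ((0*(-35/4))*(-10))*(1/2) = (0*(-10))*(1/2) = 0*(1/2) = 0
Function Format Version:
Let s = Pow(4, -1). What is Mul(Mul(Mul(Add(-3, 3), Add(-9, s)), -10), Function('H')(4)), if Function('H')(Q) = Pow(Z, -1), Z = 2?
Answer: 0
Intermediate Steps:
s = Rational(1, 4) ≈ 0.25000
Function('H')(Q) = Rational(1, 2) (Function('H')(Q) = Pow(2, -1) = Rational(1, 2))
Mul(Mul(Mul(Add(-3, 3), Add(-9, s)), -10), Function('H')(4)) = Mul(Mul(Mul(Add(-3, 3), Add(-9, Rational(1, 4))), -10), Rational(1, 2)) = Mul(Mul(Mul(0, Rational(-35, 4)), -10), Rational(1, 2)) = Mul(Mul(0, -10), Rational(1, 2)) = Mul(0, Rational(1, 2)) = 0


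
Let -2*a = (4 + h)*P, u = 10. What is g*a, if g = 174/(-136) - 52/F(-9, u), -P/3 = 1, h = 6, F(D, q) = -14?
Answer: 17385/476 ≈ 36.523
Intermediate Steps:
P = -3 (P = -3*1 = -3)
g = 1159/476 (g = 174/(-136) - 52/(-14) = 174*(-1/136) - 52*(-1/14) = -87/68 + 26/7 = 1159/476 ≈ 2.4349)
a = 15 (a = -(4 + 6)*(-3)/2 = -5*(-3) = -½*(-30) = 15)
g*a = (1159/476)*15 = 17385/476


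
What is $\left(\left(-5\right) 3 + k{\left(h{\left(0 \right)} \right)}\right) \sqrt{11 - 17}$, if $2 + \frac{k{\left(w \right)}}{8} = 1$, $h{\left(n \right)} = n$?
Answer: $- 23 i \sqrt{6} \approx - 56.338 i$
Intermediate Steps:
$k{\left(w \right)} = -8$ ($k{\left(w \right)} = -16 + 8 \cdot 1 = -16 + 8 = -8$)
$\left(\left(-5\right) 3 + k{\left(h{\left(0 \right)} \right)}\right) \sqrt{11 - 17} = \left(\left(-5\right) 3 - 8\right) \sqrt{11 - 17} = \left(-15 - 8\right) \sqrt{11 - 17} = - 23 \sqrt{11 - 17} = - 23 \sqrt{-6} = - 23 i \sqrt{6}$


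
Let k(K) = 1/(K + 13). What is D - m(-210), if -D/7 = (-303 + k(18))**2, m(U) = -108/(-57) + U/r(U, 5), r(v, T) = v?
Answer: -11731938167/18259 ≈ -6.4253e+5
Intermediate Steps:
k(K) = 1/(13 + K)
m(U) = 55/19 (m(U) = -108/(-57) + U/U = -108*(-1/57) + 1 = 36/19 + 1 = 55/19)
D = -617467648/961 (D = -7*(-303 + 1/(13 + 18))**2 = -7*(-303 + 1/31)**2 = -7*(-9392/31)**2 = -7*88209664/961 = -617467648/961 ≈ -6.4253e+5)
D - m(-210) = -617467648/961 - 1*55/19 = -617467648/961 - 55/19 = -11731938167/18259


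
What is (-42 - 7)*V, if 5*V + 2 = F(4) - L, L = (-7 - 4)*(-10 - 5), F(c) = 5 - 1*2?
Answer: 8036/5 ≈ 1607.2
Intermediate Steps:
F(c) = 3 (F(c) = 5 - 2 = 3)
L = 165 (L = -11*(-15) = 165)
V = -164/5 (V = -2/5 + (3 - 1*165)/5 = -2/5 + (3 - 165)/5 = -2/5 + (1/5)*(-162) = -2/5 - 162/5 = -164/5 ≈ -32.800)
(-42 - 7)*V = (-42 - 7)*(-164/5) = -49*(-164/5) = 8036/5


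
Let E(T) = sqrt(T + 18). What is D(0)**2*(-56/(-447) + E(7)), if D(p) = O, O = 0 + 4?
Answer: 36656/447 ≈ 82.005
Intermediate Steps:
O = 4
D(p) = 4
E(T) = sqrt(18 + T)
D(0)**2*(-56/(-447) + E(7)) = 4**2*(-56/(-447) + sqrt(18 + 7)) = 16*(-56*(-1/447) + sqrt(25)) = 16*(56/447 + 5) = 16*(2291/447) = 36656/447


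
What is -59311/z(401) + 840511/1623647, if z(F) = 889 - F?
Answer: -95889957849/792339736 ≈ -121.02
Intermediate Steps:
-59311/z(401) + 840511/1623647 = -59311/(889 - 1*401) + 840511/1623647 = -59311/(889 - 401) + 840511*(1/1623647) = -59311/488 + 840511/1623647 = -95889957849/792339736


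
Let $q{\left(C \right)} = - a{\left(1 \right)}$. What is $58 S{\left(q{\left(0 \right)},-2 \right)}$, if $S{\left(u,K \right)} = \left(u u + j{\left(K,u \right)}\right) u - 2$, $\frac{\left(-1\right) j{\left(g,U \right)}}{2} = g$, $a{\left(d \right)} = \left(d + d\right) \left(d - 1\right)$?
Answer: $-116$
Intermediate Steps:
$a{\left(d \right)} = 2 d \left(-1 + d\right)$
$j{\left(g,U \right)} = - 2 g$
$q{\left(C \right)} = 0$ ($q{\left(C \right)} = - 2 \cdot 1 \left(-1 + 1\right) = - 2 \cdot 1 \cdot 0 = \left(-1\right) 0 = 0$)
$S{\left(u,K \right)} = -2 + u \left(u^{2} - 2 K\right)$ ($S{\left(u,K \right)} = \left(u u - 2 K\right) u - 2 = \left(u^{2} - 2 K\right) u - 2 = u \left(u^{2} - 2 K\right) - 2 = -2 + u \left(u^{2} - 2 K\right)$)
$58 S{\left(q{\left(0 \right)},-2 \right)} = 58 \left(-2 + 0^{3} - \left(-4\right) 0\right) = 58 \left(-2 + 0 + 0\right) = 58 \left(-2\right) = -116$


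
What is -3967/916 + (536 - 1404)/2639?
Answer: -1609143/345332 ≈ -4.6597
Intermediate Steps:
-3967/916 + (536 - 1404)/2639 = -3967*1/916 - 868*1/2639 = -3967/916 - 124/377 = -1609143/345332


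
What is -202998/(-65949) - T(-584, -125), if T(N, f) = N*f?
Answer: -1604691334/21983 ≈ -72997.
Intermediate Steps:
-202998/(-65949) - T(-584, -125) = -202998/(-65949) - (-584)*(-125) = -202998*(-1/65949) - 1*73000 = 67666/21983 - 73000 = -1604691334/21983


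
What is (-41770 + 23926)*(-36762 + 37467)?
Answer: -12580020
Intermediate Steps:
(-41770 + 23926)*(-36762 + 37467) = -17844*705 = -12580020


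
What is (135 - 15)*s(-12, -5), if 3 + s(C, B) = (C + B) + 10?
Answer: -1200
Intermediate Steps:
s(C, B) = 7 + B + C (s(C, B) = -3 + ((C + B) + 10) = -3 + ((B + C) + 10) = -3 + (10 + B + C) = 7 + B + C)
(135 - 15)*s(-12, -5) = (135 - 15)*(7 - 5 - 12) = 120*(-10) = -1200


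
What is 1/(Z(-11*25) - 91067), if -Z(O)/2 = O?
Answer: -1/90517 ≈ -1.1048e-5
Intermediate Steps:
Z(O) = -2*O
1/(Z(-11*25) - 91067) = 1/(-(-22)*25 - 91067) = 1/(-2*(-275) - 91067) = 1/(550 - 91067) = 1/(-90517) = -1/90517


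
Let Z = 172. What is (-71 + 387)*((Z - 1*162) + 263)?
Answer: 86268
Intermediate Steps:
(-71 + 387)*((Z - 1*162) + 263) = (-71 + 387)*((172 - 1*162) + 263) = 316*((172 - 162) + 263) = 316*(10 + 263) = 316*273 = 86268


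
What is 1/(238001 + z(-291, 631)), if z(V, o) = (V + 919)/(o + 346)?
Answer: 977/232527605 ≈ 4.2017e-6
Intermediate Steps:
z(V, o) = (919 + V)/(346 + o)
1/(238001 + z(-291, 631)) = 1/(238001 + (919 - 291)/(346 + 631)) = 1/(238001 + 628/977) = 1/(232527605/977) = 977/232527605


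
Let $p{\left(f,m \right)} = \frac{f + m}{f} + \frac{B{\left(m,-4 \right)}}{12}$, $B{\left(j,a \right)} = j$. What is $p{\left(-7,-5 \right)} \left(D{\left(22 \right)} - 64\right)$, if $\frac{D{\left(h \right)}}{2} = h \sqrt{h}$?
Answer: $- \frac{1744}{21} + \frac{1199 \sqrt{22}}{21} \approx 184.75$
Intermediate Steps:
$p{\left(f,m \right)} = \frac{m}{12} + \frac{f + m}{f}$ ($p{\left(f,m \right)} = \frac{f + m}{f} + \frac{m}{12} = \frac{m}{12} + \frac{f + m}{f}$)
$D{\left(h \right)} = 2 h^{\frac{3}{2}}$ ($D{\left(h \right)} = 2 h \sqrt{h} = 2 h^{\frac{3}{2}}$)
$p{\left(-7,-5 \right)} \left(D{\left(22 \right)} - 64\right) = \left(1 + \frac{1}{12} \left(-5\right) - \frac{5}{-7}\right) \left(2 \cdot 22^{\frac{3}{2}} - 64\right) = \left(1 - \frac{5}{12} - - \frac{5}{7}\right) \left(2 \cdot 22 \sqrt{22} - 64\right) = \left(1 - \frac{5}{12} + \frac{5}{7}\right) \left(44 \sqrt{22} - 64\right) = \frac{109 \left(-64 + 44 \sqrt{22}\right)}{84} = - \frac{1744}{21} + \frac{1199 \sqrt{22}}{21}$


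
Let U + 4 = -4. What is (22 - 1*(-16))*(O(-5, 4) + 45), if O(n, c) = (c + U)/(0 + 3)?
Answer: 4978/3 ≈ 1659.3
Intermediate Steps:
U = -8 (U = -4 - 4 = -8)
O(n, c) = -8/3 + c/3 (O(n, c) = (c - 8)/(0 + 3) = (-8 + c)/3 = (-8 + c)*(⅓) = -8/3 + c/3)
(22 - 1*(-16))*(O(-5, 4) + 45) = (22 - 1*(-16))*((-8/3 + (⅓)*4) + 45) = (22 + 16)*((-8/3 + 4/3) + 45) = 38*(-4/3 + 45) = 38*(131/3) = 4978/3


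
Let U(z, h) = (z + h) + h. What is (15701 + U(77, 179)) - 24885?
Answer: -8749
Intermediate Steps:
U(z, h) = z + 2*h (U(z, h) = (h + z) + h = z + 2*h)
(15701 + U(77, 179)) - 24885 = (15701 + (77 + 2*179)) - 24885 = (15701 + (77 + 358)) - 24885 = (15701 + 435) - 24885 = 16136 - 24885 = -8749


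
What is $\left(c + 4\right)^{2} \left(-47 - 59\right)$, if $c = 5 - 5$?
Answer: $-1696$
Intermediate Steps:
$c = 0$
$\left(c + 4\right)^{2} \left(-47 - 59\right) = \left(0 + 4\right)^{2} \left(-47 - 59\right) = 4^{2} \left(-106\right) = 16 \left(-106\right) = -1696$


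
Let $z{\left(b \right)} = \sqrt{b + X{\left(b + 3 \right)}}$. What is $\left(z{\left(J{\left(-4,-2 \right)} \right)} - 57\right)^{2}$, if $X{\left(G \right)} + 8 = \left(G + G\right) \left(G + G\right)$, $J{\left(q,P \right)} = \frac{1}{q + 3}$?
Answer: $\left(57 - \sqrt{7}\right)^{2} \approx 2954.4$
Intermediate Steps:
$J{\left(q,P \right)} = \frac{1}{3 + q}$
$X{\left(G \right)} = -8 + 4 G^{2}$ ($X{\left(G \right)} = -8 + \left(G + G\right) \left(G + G\right) = -8 + 2 G 2 G = -8 + 4 G^{2}$)
$z{\left(b \right)} = \sqrt{-8 + b + 4 \left(3 + b\right)^{2}}$ ($z{\left(b \right)} = \sqrt{b + \left(-8 + 4 \left(b + 3\right)^{2}\right)} = \sqrt{b + \left(-8 + 4 \left(3 + b\right)^{2}\right)} = \sqrt{-8 + b + 4 \left(3 + b\right)^{2}}$)
$\left(z{\left(J{\left(-4,-2 \right)} \right)} - 57\right)^{2} = \left(\sqrt{-8 + \frac{1}{3 - 4} + 4 \left(3 + \frac{1}{3 - 4}\right)^{2}} - 57\right)^{2} = \left(\sqrt{-8 + \frac{1}{-1} + 4 \left(3 + \frac{1}{-1}\right)^{2}} - 57\right)^{2} = \left(\sqrt{-8 - 1 + 4 \left(3 - 1\right)^{2}} - 57\right)^{2} = \left(\sqrt{-8 - 1 + 4 \cdot 2^{2}} - 57\right)^{2} = \left(\sqrt{-8 - 1 + 4 \cdot 4} - 57\right)^{2} = \left(\sqrt{-8 - 1 + 16} - 57\right)^{2} = \left(\sqrt{7} - 57\right)^{2} = \left(-57 + \sqrt{7}\right)^{2}$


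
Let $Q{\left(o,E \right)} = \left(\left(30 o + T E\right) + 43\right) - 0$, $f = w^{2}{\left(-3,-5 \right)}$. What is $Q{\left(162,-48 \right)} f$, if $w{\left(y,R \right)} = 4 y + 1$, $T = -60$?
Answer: $941743$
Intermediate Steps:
$w{\left(y,R \right)} = 1 + 4 y$
$f = 121$ ($f = \left(1 + 4 \left(-3\right)\right)^{2} = \left(1 - 12\right)^{2} = \left(-11\right)^{2} = 121$)
$Q{\left(o,E \right)} = 43 - 60 E + 30 o$ ($Q{\left(o,E \right)} = \left(\left(30 o - 60 E\right) + 43\right) - 0 = \left(\left(- 60 E + 30 o\right) + 43\right) + 0 = \left(43 - 60 E + 30 o\right) + 0 = 43 - 60 E + 30 o$)
$Q{\left(162,-48 \right)} f = \left(43 - -2880 + 30 \cdot 162\right) 121 = \left(43 + 2880 + 4860\right) 121 = 7783 \cdot 121 = 941743$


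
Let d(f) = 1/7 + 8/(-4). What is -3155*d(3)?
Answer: 41015/7 ≈ 5859.3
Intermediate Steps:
d(f) = -13/7 (d(f) = 1*(⅐) + 8*(-¼) = ⅐ - 2 = -13/7)
-3155*d(3) = -3155*(-13/7) = 41015/7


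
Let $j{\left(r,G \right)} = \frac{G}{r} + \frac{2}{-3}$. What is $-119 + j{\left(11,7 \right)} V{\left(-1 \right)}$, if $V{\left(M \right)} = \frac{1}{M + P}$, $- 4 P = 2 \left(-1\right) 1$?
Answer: $- \frac{3925}{33} \approx -118.94$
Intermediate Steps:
$P = \frac{1}{2}$ ($P = - \frac{2 \left(-1\right) 1}{4} = - \frac{\left(-2\right) 1}{4} = \left(- \frac{1}{4}\right) \left(-2\right) = \frac{1}{2} \approx 0.5$)
$j{\left(r,G \right)} = - \frac{2}{3} + \frac{G}{r}$ ($j{\left(r,G \right)} = \frac{G}{r} + 2 \left(- \frac{1}{3}\right) = \frac{G}{r} - \frac{2}{3} = - \frac{2}{3} + \frac{G}{r}$)
$V{\left(M \right)} = \frac{1}{\frac{1}{2} + M}$ ($V{\left(M \right)} = \frac{1}{M + \frac{1}{2}} = \frac{1}{\frac{1}{2} + M}$)
$-119 + j{\left(11,7 \right)} V{\left(-1 \right)} = -119 + \left(- \frac{2}{3} + \frac{7}{11}\right) \frac{2}{1 + 2 \left(-1\right)} = -119 + \left(- \frac{2}{3} + 7 \cdot \frac{1}{11}\right) \frac{2}{1 - 2} = -119 + \left(- \frac{2}{3} + \frac{7}{11}\right) \frac{2}{-1} = -119 - \frac{2 \left(-1\right)}{33} = -119 - - \frac{2}{33} = -119 + \frac{2}{33} = - \frac{3925}{33}$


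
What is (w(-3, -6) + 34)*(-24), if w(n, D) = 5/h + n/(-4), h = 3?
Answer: -874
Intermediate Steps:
w(n, D) = 5/3 - n/4 (w(n, D) = 5/3 + n/(-4) = 5*(⅓) + n*(-¼) = 5/3 - n/4)
(w(-3, -6) + 34)*(-24) = ((5/3 - ¼*(-3)) + 34)*(-24) = ((5/3 + ¾) + 34)*(-24) = (29/12 + 34)*(-24) = (437/12)*(-24) = -874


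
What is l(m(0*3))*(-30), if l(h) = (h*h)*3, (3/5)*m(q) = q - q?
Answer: 0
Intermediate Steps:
m(q) = 0 (m(q) = 5*(q - q)/3 = (5/3)*0 = 0)
l(h) = 3*h² (l(h) = h²*3 = 3*h²)
l(m(0*3))*(-30) = (3*0²)*(-30) = (3*0)*(-30) = 0*(-30) = 0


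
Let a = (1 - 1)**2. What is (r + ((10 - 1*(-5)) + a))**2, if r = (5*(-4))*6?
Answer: 11025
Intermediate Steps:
a = 0 (a = 0**2 = 0)
r = -120 (r = -20*6 = -120)
(r + ((10 - 1*(-5)) + a))**2 = (-120 + ((10 - 1*(-5)) + 0))**2 = (-120 + ((10 + 5) + 0))**2 = (-120 + (15 + 0))**2 = (-120 + 15)**2 = (-105)**2 = 11025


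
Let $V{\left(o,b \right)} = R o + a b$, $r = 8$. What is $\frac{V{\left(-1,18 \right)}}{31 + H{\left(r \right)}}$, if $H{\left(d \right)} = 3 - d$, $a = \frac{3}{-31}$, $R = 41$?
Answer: $- \frac{1325}{806} \approx -1.6439$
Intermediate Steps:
$a = - \frac{3}{31}$ ($a = 3 \left(- \frac{1}{31}\right) = - \frac{3}{31} \approx -0.096774$)
$V{\left(o,b \right)} = 41 o - \frac{3 b}{31}$
$\frac{V{\left(-1,18 \right)}}{31 + H{\left(r \right)}} = \frac{41 \left(-1\right) - \frac{54}{31}}{31 + \left(3 - 8\right)} = \frac{-41 - \frac{54}{31}}{31 + \left(3 - 8\right)} = \frac{1}{31 - 5} \left(- \frac{1325}{31}\right) = \frac{1}{26} \left(- \frac{1325}{31}\right) = - \frac{1325}{806}$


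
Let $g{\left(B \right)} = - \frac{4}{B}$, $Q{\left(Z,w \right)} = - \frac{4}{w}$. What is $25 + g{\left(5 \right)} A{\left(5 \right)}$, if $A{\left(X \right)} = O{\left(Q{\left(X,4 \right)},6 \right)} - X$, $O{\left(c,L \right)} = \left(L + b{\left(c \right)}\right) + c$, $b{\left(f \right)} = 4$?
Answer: $\frac{109}{5} \approx 21.8$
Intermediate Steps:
$O{\left(c,L \right)} = 4 + L + c$ ($O{\left(c,L \right)} = \left(L + 4\right) + c = \left(4 + L\right) + c = 4 + L + c$)
$A{\left(X \right)} = 9 - X$ ($A{\left(X \right)} = \left(4 + 6 - \frac{4}{4}\right) - X = \left(4 + 6 - 1\right) - X = 9 - X$)
$25 + g{\left(5 \right)} A{\left(5 \right)} = 25 + - \frac{4}{5} \left(9 - 5\right) = 25 + \left(-4\right) \frac{1}{5} \left(9 - 5\right) = 25 - \frac{16}{5} = \frac{109}{5}$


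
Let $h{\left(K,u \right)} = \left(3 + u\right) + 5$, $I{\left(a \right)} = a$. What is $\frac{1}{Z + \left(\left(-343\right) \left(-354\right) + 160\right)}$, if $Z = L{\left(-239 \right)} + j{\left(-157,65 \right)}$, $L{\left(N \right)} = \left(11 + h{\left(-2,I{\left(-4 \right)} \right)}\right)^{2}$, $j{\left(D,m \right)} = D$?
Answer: $\frac{1}{121650} \approx 8.2203 \cdot 10^{-6}$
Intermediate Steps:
$h{\left(K,u \right)} = 8 + u$
$L{\left(N \right)} = 225$ ($L{\left(N \right)} = \left(11 + \left(8 - 4\right)\right)^{2} = \left(11 + 4\right)^{2} = 15^{2} = 225$)
$Z = 68$ ($Z = 225 - 157 = 68$)
$\frac{1}{Z + \left(\left(-343\right) \left(-354\right) + 160\right)} = \frac{1}{68 + \left(\left(-343\right) \left(-354\right) + 160\right)} = \frac{1}{68 + \left(121422 + 160\right)} = \frac{1}{68 + 121582} = \frac{1}{121650}$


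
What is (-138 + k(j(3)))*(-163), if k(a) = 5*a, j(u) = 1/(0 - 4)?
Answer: 90791/4 ≈ 22698.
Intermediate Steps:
j(u) = -¼ (j(u) = 1/(-4) = -¼)
(-138 + k(j(3)))*(-163) = (-138 + 5*(-¼))*(-163) = (-138 - 5/4)*(-163) = -557/4*(-163) = 90791/4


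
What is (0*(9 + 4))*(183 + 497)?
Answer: 0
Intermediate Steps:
(0*(9 + 4))*(183 + 497) = (0*13)*680 = 0*680 = 0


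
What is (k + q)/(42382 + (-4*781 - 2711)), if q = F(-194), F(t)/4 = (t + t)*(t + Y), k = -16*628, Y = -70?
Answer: 399680/36547 ≈ 10.936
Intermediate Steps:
k = -10048
F(t) = 8*t*(-70 + t) (F(t) = 4*((t + t)*(t - 70)) = 4*((2*t)*(-70 + t)) = 4*(2*t*(-70 + t)) = 8*t*(-70 + t))
q = 409728 (q = 8*(-194)*(-70 - 194) = 8*(-194)*(-264) = 409728)
(k + q)/(42382 + (-4*781 - 2711)) = (-10048 + 409728)/(42382 + (-4*781 - 2711)) = 399680/(42382 + (-3124 - 2711)) = 399680/(42382 - 5835) = 399680/36547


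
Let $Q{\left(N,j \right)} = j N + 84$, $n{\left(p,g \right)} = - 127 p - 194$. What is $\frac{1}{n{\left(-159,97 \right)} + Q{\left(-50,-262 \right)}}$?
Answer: $\frac{1}{33183} \approx 3.0136 \cdot 10^{-5}$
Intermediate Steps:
$n{\left(p,g \right)} = -194 - 127 p$
$Q{\left(N,j \right)} = 84 + N j$ ($Q{\left(N,j \right)} = N j + 84 = 84 + N j$)
$\frac{1}{n{\left(-159,97 \right)} + Q{\left(-50,-262 \right)}} = \frac{1}{\left(-194 - -20193\right) + \left(84 - -13100\right)} = \frac{1}{\left(-194 + 20193\right) + \left(84 + 13100\right)} = \frac{1}{19999 + 13184} = \frac{1}{33183}$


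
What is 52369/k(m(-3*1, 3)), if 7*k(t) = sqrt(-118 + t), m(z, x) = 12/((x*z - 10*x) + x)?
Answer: -366583*I*sqrt(1065)/355 ≈ -33699.0*I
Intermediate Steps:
m(z, x) = 12/(-9*x + x*z) (m(z, x) = 12/((-10*x + x*z) + x) = 12/(-9*x + x*z))
k(t) = sqrt(-118 + t)/7
52369/k(m(-3*1, 3)) = 52369/((sqrt(-118 + 12/(3*(-9 - 3*1)))/7)) = 52369/((sqrt(-118 + 12*(1/3)/(-9 - 3))/7)) = 52369/((sqrt(-118 + 12*(1/3)/(-12))/7)) = 52369/((sqrt(-118 + 12*(1/3)*(-1/12))/7)) = 52369/((sqrt(-118 - 1/3)/7)) = 52369/((sqrt(-355/3)/7)) = 52369/(((I*sqrt(1065)/3)/7)) = 52369/((I*sqrt(1065)/21)) = 52369*(-7*I*sqrt(1065)/355) = -366583*I*sqrt(1065)/355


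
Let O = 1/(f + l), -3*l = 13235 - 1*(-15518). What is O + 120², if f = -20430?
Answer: 1296619197/90043 ≈ 14400.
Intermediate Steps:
l = -28753/3 (l = -(13235 - 1*(-15518))/3 = -(13235 + 15518)/3 = -⅓*28753 = -28753/3 ≈ -9584.3)
O = -3/90043 (O = 1/(-20430 - 28753/3) = 1/(-90043/3) = -3/90043 ≈ -3.3317e-5)
O + 120² = -3/90043 + 120² = -3/90043 + 14400 = 1296619197/90043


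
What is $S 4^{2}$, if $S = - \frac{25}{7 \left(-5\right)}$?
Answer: $\frac{80}{7} \approx 11.429$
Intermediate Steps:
$S = \frac{5}{7}$ ($S = - \frac{25}{-35} = \left(-25\right) \left(- \frac{1}{35}\right) = \frac{5}{7} \approx 0.71429$)
$S 4^{2} = \frac{5 \cdot 4^{2}}{7} = \frac{5}{7} \cdot 16 = \frac{80}{7}$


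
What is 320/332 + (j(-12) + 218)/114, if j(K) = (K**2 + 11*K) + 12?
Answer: 14603/4731 ≈ 3.0867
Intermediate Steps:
j(K) = 12 + K**2 + 11*K
320/332 + (j(-12) + 218)/114 = 320/332 + ((12 + (-12)**2 + 11*(-12)) + 218)/114 = 320*(1/332) + ((12 + 144 - 132) + 218)*(1/114) = 80/83 + (24 + 218)*(1/114) = 80/83 + 242*(1/114) = 80/83 + 121/57 = 14603/4731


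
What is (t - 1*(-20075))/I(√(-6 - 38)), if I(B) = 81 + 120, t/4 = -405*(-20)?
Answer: 52475/201 ≈ 261.07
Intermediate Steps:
t = 32400 (t = 4*(-405*(-20)) = 4*8100 = 32400)
I(B) = 201
(t - 1*(-20075))/I(√(-6 - 38)) = (32400 - 1*(-20075))/201 = (32400 + 20075)*(1/201) = 52475*(1/201) = 52475/201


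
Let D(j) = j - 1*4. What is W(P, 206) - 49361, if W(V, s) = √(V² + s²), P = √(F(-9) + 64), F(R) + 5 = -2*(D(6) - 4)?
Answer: -49361 + √42499 ≈ -49155.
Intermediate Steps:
D(j) = -4 + j (D(j) = j - 4 = -4 + j)
F(R) = -1 (F(R) = -5 - 2*((-4 + 6) - 4) = -5 - 2*(2 - 4) = -5 - 2*(-2) = -5 + 4 = -1)
P = 3*√7 (P = √(-1 + 64) = √63 = 3*√7 ≈ 7.9373)
W(P, 206) - 49361 = √((3*√7)² + 206²) - 49361 = √(63 + 42436) - 49361 = √42499 - 49361 = -49361 + √42499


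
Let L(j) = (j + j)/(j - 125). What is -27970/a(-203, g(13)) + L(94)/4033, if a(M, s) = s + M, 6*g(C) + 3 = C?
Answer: 5245283189/37756946 ≈ 138.92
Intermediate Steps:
L(j) = 2*j/(-125 + j) (L(j) = (2*j)/(-125 + j) = 2*j/(-125 + j))
g(C) = -½ + C/6
a(M, s) = M + s
-27970/a(-203, g(13)) + L(94)/4033 = -27970/(-203 + (-½ + (⅙)*13)) + (2*94/(-125 + 94))/4033 = -27970/(-203 + (-½ + 13/6)) + (2*94/(-31))*(1/4033) = -27970/(-203 + 5/3) + (2*94*(-1/31))*(1/4033) = -27970/(-604/3) - 188/31*1/4033 = -27970*(-3/604) - 188/125023 = 41955/302 - 188/125023 = 5245283189/37756946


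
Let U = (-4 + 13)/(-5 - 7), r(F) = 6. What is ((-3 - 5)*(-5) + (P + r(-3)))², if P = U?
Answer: 32761/16 ≈ 2047.6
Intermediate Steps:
U = -¾ (U = 9/(-12) = 9*(-1/12) = -¾ ≈ -0.75000)
P = -¾ ≈ -0.75000
((-3 - 5)*(-5) + (P + r(-3)))² = ((-3 - 5)*(-5) + (-¾ + 6))² = (-8*(-5) + 21/4)² = (40 + 21/4)² = (181/4)² = 32761/16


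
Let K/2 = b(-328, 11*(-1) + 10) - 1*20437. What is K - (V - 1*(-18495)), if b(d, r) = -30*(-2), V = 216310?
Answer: -275559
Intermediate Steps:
b(d, r) = 60
K = -40754 (K = 2*(60 - 1*20437) = 2*(60 - 20437) = 2*(-20377) = -40754)
K - (V - 1*(-18495)) = -40754 - (216310 - 1*(-18495)) = -40754 - (216310 + 18495) = -40754 - 1*234805 = -40754 - 234805 = -275559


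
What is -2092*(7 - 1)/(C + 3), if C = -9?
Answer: 2092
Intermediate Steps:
-2092*(7 - 1)/(C + 3) = -2092*(7 - 1)/(-9 + 3) = -12552/(-6) = -12552*(-1)/6 = -2092*(-1) = 2092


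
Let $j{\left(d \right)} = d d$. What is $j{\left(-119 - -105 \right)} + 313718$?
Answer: $313914$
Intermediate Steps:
$j{\left(d \right)} = d^{2}$
$j{\left(-119 - -105 \right)} + 313718 = \left(-119 - -105\right)^{2} + 313718 = \left(-119 + 105\right)^{2} + 313718 = \left(-14\right)^{2} + 313718 = 196 + 313718 = 313914$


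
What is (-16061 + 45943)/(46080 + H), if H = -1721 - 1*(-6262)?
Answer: 134/227 ≈ 0.59031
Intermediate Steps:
H = 4541 (H = -1721 + 6262 = 4541)
(-16061 + 45943)/(46080 + H) = (-16061 + 45943)/(46080 + 4541) = 29882/50621 = 29882*(1/50621) = 134/227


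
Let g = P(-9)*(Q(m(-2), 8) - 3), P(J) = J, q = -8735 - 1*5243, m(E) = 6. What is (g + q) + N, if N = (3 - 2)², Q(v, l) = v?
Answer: -14004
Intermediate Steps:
q = -13978 (q = -8735 - 5243 = -13978)
N = 1 (N = 1² = 1)
g = -27 (g = -9*(6 - 3) = -9*3 = -27)
(g + q) + N = (-27 - 13978) + 1 = -14005 + 1 = -14004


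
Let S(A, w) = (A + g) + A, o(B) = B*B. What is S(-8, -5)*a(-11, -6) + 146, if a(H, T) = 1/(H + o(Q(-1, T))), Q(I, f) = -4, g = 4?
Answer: 718/5 ≈ 143.60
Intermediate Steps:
o(B) = B²
a(H, T) = 1/(16 + H) (a(H, T) = 1/(H + (-4)²) = 1/(H + 16) = 1/(16 + H))
S(A, w) = 4 + 2*A (S(A, w) = (A + 4) + A = (4 + A) + A = 4 + 2*A)
S(-8, -5)*a(-11, -6) + 146 = (4 + 2*(-8))/(16 - 11) + 146 = (4 - 16)/5 + 146 = -12*⅕ + 146 = -12/5 + 146 = 718/5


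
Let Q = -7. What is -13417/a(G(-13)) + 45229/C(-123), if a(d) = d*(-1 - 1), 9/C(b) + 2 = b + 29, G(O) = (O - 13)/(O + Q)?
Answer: -18614009/39 ≈ -4.7728e+5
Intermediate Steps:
G(O) = (-13 + O)/(-7 + O) (G(O) = (O - 13)/(O - 7) = (-13 + O)/(-7 + O))
C(b) = 9/(27 + b) (C(b) = 9/(-2 + (b + 29)) = 9/(-2 + (29 + b)) = 9/(27 + b))
a(d) = -2*d (a(d) = d*(-2) = -2*d)
-13417/a(G(-13)) + 45229/C(-123) = -13417*(-(-7 - 13)/(2*(-13 - 13))) + 45229/((9/(27 - 123))) = -13417/((-2*(-26)/(-20))) + 45229/((9/(-96))) = -13417/((-(-1)*(-26)/10)) + 45229/((9*(-1/96))) = -13417/((-2*13/10)) + 45229/(-3/32) = -13417/(-13/5) + 45229*(-32/3) = -13417*(-5/13) - 1447328/3 = 67085/13 - 1447328/3 = -18614009/39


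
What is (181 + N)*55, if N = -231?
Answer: -2750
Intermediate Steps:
(181 + N)*55 = (181 - 231)*55 = -50*55 = -2750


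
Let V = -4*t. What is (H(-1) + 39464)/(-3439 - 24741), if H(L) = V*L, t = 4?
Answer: -1974/1409 ≈ -1.4010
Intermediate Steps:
V = -16 (V = -4*4 = -16)
H(L) = -16*L
(H(-1) + 39464)/(-3439 - 24741) = (-16*(-1) + 39464)/(-3439 - 24741) = (16 + 39464)/(-28180) = 39480*(-1/28180) = -1974/1409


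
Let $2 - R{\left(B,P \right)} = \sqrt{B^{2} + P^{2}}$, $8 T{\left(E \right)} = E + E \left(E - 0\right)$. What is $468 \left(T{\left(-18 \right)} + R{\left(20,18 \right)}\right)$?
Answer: $18837 - 936 \sqrt{181} \approx 6244.4$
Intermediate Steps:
$T{\left(E \right)} = \frac{E}{8} + \frac{E^{2}}{8}$ ($T{\left(E \right)} = \frac{E + E \left(E - 0\right)}{8} = \frac{E + E \left(E + 0\right)}{8} = \frac{E + E E}{8} = \frac{E + E^{2}}{8} = \frac{E}{8} + \frac{E^{2}}{8}$)
$R{\left(B,P \right)} = 2 - \sqrt{B^{2} + P^{2}}$
$468 \left(T{\left(-18 \right)} + R{\left(20,18 \right)}\right) = 468 \left(\frac{1}{8} \left(-18\right) \left(1 - 18\right) + \left(2 - \sqrt{20^{2} + 18^{2}}\right)\right) = 468 \left(\frac{1}{8} \left(-18\right) \left(-17\right) + \left(2 - \sqrt{400 + 324}\right)\right) = 468 \left(\frac{153}{4} + \left(2 - \sqrt{724}\right)\right) = 468 \left(\frac{153}{4} + \left(2 - 2 \sqrt{181}\right)\right) = 468 \left(\frac{161}{4} - 2 \sqrt{181}\right) = 18837 - 936 \sqrt{181}$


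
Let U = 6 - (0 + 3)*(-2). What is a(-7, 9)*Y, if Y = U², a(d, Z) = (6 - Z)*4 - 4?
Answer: -2304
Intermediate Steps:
U = 12 (U = 6 - 3*(-2) = 6 - 1*(-6) = 6 + 6 = 12)
a(d, Z) = 20 - 4*Z (a(d, Z) = (24 - 4*Z) - 4 = 20 - 4*Z)
Y = 144 (Y = 12² = 144)
a(-7, 9)*Y = (20 - 4*9)*144 = (20 - 36)*144 = -16*144 = -2304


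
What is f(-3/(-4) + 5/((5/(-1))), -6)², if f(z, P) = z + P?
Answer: 625/16 ≈ 39.063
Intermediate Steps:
f(z, P) = P + z
f(-3/(-4) + 5/((5/(-1))), -6)² = (-6 + (-3/(-4) + 5/((5/(-1)))))² = (-6 + (-3*(-¼) + 5/((5*(-1)))))² = (-6 + (¾ + 5/(-5)))² = (-6 + (¾ + 5*(-⅕)))² = (-6 + (¾ - 1))² = (-6 - ¼)² = (-25/4)² = 625/16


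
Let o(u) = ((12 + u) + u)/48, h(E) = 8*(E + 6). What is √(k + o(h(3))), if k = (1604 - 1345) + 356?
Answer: √2473/2 ≈ 24.865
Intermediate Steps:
h(E) = 48 + 8*E (h(E) = 8*(6 + E) = 48 + 8*E)
o(u) = ¼ + u/24 (o(u) = (12 + 2*u)*(1/48) = ¼ + u/24)
k = 615 (k = 259 + 356 = 615)
√(k + o(h(3))) = √(615 + (¼ + (48 + 8*3)/24)) = √(615 + (¼ + (48 + 24)/24)) = √(615 + (¼ + (1/24)*72)) = √(615 + (¼ + 3)) = √(615 + 13/4) = √(2473/4) = √2473/2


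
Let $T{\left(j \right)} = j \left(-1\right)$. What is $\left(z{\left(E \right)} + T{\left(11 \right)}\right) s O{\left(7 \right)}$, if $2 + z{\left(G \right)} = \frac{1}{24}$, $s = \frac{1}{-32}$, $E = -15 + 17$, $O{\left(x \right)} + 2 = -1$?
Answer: $- \frac{311}{256} \approx -1.2148$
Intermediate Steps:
$T{\left(j \right)} = - j$
$O{\left(x \right)} = -3$ ($O{\left(x \right)} = -2 - 1 = -3$)
$E = 2$
$s = - \frac{1}{32} \approx -0.03125$
$z{\left(G \right)} = - \frac{47}{24}$ ($z{\left(G \right)} = -2 + \frac{1}{24} = - \frac{47}{24}$)
$\left(z{\left(E \right)} + T{\left(11 \right)}\right) s O{\left(7 \right)} = \left(- \frac{47}{24} - 11\right) \left(\left(- \frac{1}{32}\right) \left(-3\right)\right) = \left(- \frac{47}{24} - 11\right) \frac{3}{32} = \left(- \frac{311}{24}\right) \frac{3}{32} = - \frac{311}{256}$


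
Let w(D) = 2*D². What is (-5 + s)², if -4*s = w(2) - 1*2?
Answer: 169/4 ≈ 42.250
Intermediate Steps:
s = -3/2 (s = -(2*2² - 1*2)/4 = -(2*4 - 2)/4 = -(8 - 2)/4 = -¼*6 = -3/2 ≈ -1.5000)
(-5 + s)² = (-5 - 3/2)² = (-13/2)² = 169/4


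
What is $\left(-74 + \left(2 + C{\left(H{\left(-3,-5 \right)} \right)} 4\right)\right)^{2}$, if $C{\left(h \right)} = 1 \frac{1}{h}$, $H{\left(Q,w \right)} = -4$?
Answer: $5329$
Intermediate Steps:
$C{\left(h \right)} = \frac{1}{h}$
$\left(-74 + \left(2 + C{\left(H{\left(-3,-5 \right)} \right)} 4\right)\right)^{2} = \left(-74 + \left(2 + \frac{1}{-4} \cdot 4\right)\right)^{2} = \left(-74 + \left(2 - 1\right)\right)^{2} = \left(-74 + 1\right)^{2} = \left(-73\right)^{2} = 5329$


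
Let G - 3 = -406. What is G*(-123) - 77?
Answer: 49492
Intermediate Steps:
G = -403 (G = 3 - 406 = -403)
G*(-123) - 77 = -403*(-123) - 77 = 49569 - 77 = 49492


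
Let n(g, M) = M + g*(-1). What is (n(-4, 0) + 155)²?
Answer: 25281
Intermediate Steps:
n(g, M) = M - g
(n(-4, 0) + 155)² = ((0 - 1*(-4)) + 155)² = ((0 + 4) + 155)² = (4 + 155)² = 159² = 25281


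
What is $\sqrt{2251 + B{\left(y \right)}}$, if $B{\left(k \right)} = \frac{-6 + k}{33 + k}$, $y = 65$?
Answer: $\frac{\sqrt{441314}}{14} \approx 47.451$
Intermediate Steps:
$B{\left(k \right)} = \frac{-6 + k}{33 + k}$
$\sqrt{2251 + B{\left(y \right)}} = \sqrt{2251 + \frac{-6 + 65}{33 + 65}} = \sqrt{2251 + \frac{1}{98} \cdot 59} = \sqrt{2251 + \frac{59}{98}} = \sqrt{\frac{220657}{98}} = \frac{\sqrt{441314}}{14}$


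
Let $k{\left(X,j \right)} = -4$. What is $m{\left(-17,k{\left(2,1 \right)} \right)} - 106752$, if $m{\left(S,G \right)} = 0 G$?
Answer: $-106752$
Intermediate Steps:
$m{\left(S,G \right)} = 0$
$m{\left(-17,k{\left(2,1 \right)} \right)} - 106752 = 0 - 106752 = -106752$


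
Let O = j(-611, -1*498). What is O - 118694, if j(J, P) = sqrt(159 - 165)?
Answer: -118694 + I*sqrt(6) ≈ -1.1869e+5 + 2.4495*I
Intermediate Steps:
j(J, P) = I*sqrt(6) (j(J, P) = sqrt(-6) = I*sqrt(6))
O = I*sqrt(6) ≈ 2.4495*I
O - 118694 = I*sqrt(6) - 118694 = -118694 + I*sqrt(6)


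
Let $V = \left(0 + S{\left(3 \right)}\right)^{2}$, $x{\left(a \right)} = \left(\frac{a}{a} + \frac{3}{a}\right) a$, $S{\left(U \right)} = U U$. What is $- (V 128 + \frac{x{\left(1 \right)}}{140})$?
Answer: $- \frac{362881}{35} \approx -10368.0$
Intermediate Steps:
$S{\left(U \right)} = U^{2}$
$x{\left(a \right)} = a \left(1 + \frac{3}{a}\right)$ ($x{\left(a \right)} = \left(1 + \frac{3}{a}\right) a = a \left(1 + \frac{3}{a}\right)$)
$V = 81$ ($V = \left(0 + 3^{2}\right)^{2} = \left(0 + 9\right)^{2} = 9^{2} = 81$)
$- (V 128 + \frac{x{\left(1 \right)}}{140}) = - (81 \cdot 128 + \frac{3 + 1}{140}) = - (10368 + 4 \cdot \frac{1}{140}) = - (10368 + \frac{1}{35}) = \left(-1\right) \frac{362881}{35} = - \frac{362881}{35}$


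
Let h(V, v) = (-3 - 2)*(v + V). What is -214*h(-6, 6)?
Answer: 0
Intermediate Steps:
h(V, v) = -5*V - 5*v (h(V, v) = -5*(V + v) = -5*V - 5*v)
-214*h(-6, 6) = -214*(-5*(-6) - 5*6) = -214*(30 - 30) = -214*0 = 0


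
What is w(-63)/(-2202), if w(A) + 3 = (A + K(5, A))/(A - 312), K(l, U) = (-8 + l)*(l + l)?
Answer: 172/137625 ≈ 0.0012498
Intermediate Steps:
K(l, U) = 2*l*(-8 + l) (K(l, U) = (-8 + l)*(2*l) = 2*l*(-8 + l))
w(A) = -3 + (-30 + A)/(-312 + A) (w(A) = -3 + (A + 2*5*(-8 + 5))/(A - 312) = -3 + (A + 2*5*(-3))/(-312 + A) = -3 + (A - 30)/(-312 + A) = -3 + (-30 + A)/(-312 + A))
w(-63)/(-2202) = (2*(453 - 1*(-63))/(-312 - 63))/(-2202) = (2*(453 + 63)/(-375))*(-1/2202) = (2*(-1/375)*516)*(-1/2202) = -344/125*(-1/2202) = 172/137625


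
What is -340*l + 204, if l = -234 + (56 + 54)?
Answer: 42364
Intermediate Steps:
l = -124 (l = -234 + 110 = -124)
-340*l + 204 = -340*(-124) + 204 = 42160 + 204 = 42364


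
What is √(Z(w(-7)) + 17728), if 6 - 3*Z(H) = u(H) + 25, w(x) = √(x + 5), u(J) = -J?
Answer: √(159495 + 3*I*√2)/3 ≈ 133.12 + 0.0017706*I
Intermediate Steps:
w(x) = √(5 + x)
Z(H) = -19/3 + H/3 (Z(H) = 2 - (-H + 25)/3 = 2 - (25 - H)/3 = 2 + (-25/3 + H/3) = -19/3 + H/3)
√(Z(w(-7)) + 17728) = √((-19/3 + √(5 - 7)/3) + 17728) = √((-19/3 + √(-2)/3) + 17728) = √((-19/3 + (I*√2)/3) + 17728) = √((-19/3 + I*√2/3) + 17728) = √(53165/3 + I*√2/3)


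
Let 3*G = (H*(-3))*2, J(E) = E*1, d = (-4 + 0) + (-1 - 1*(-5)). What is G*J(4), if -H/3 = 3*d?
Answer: 0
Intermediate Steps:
d = 0 (d = -4 + (-1 + 5) = -4 + 4 = 0)
H = 0 (H = -9*0 = -3*0 = 0)
J(E) = E
G = 0 (G = ((0*(-3))*2)/3 = (0*2)/3 = (⅓)*0 = 0)
G*J(4) = 0*4 = 0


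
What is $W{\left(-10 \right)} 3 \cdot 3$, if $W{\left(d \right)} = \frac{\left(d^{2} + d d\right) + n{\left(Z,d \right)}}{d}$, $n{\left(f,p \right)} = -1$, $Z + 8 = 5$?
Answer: $- \frac{1791}{10} \approx -179.1$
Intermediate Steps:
$Z = -3$ ($Z = -8 + 5 = -3$)
$W{\left(d \right)} = \frac{-1 + 2 d^{2}}{d}$ ($W{\left(d \right)} = \frac{\left(d^{2} + d d\right) - 1}{d} = \frac{\left(d^{2} + d^{2}\right) - 1}{d} = \frac{2 d^{2} - 1}{d} = \frac{-1 + 2 d^{2}}{d}$)
$W{\left(-10 \right)} 3 \cdot 3 = \left(- \frac{1}{-10} + 2 \left(-10\right)\right) 3 \cdot 3 = \left(\left(-1\right) \left(- \frac{1}{10}\right) - 20\right) 3 \cdot 3 = \left(\frac{1}{10} - 20\right) 3 \cdot 3 = \left(- \frac{199}{10}\right) 3 \cdot 3 = \left(- \frac{597}{10}\right) 3 = - \frac{1791}{10}$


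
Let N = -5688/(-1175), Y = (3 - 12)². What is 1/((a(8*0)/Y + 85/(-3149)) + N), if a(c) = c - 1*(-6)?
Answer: 2125575/10389667 ≈ 0.20459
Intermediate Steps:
a(c) = 6 + c (a(c) = c + 6 = 6 + c)
Y = 81 (Y = (-9)² = 81)
N = 5688/1175 (N = -5688*(-1/1175) = 5688/1175 ≈ 4.8409)
1/((a(8*0)/Y + 85/(-3149)) + N) = 1/(((6 + 8*0)/81 + 85/(-3149)) + 5688/1175) = 1/(((6 + 0)*(1/81) + 85*(-1/3149)) + 5688/1175) = 1/((6*(1/81) - 85/3149) + 5688/1175) = 1/((2/27 - 85/3149) + 5688/1175) = 1/(4003/85023 + 5688/1175) = 1/(10389667/2125575) = 2125575/10389667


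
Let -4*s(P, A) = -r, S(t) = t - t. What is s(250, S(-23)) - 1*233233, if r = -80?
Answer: -233253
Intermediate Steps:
S(t) = 0
s(P, A) = -20 (s(P, A) = -(-1)*(-80)/4 = -1/4*80 = -20)
s(250, S(-23)) - 1*233233 = -20 - 1*233233 = -20 - 233233 = -233253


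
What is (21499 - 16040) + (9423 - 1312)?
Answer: 13570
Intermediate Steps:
(21499 - 16040) + (9423 - 1312) = 5459 + 8111 = 13570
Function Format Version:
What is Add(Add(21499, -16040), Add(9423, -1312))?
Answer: 13570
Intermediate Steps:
Add(Add(21499, -16040), Add(9423, -1312)) = Add(5459, 8111) = 13570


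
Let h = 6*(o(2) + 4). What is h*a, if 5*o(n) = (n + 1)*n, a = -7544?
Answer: -1176864/5 ≈ -2.3537e+5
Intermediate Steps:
o(n) = n*(1 + n)/5 (o(n) = ((n + 1)*n)/5 = ((1 + n)*n)/5 = (n*(1 + n))/5 = n*(1 + n)/5)
h = 156/5 (h = 6*((1/5)*2*(1 + 2) + 4) = 6*((1/5)*2*3 + 4) = 6*(6/5 + 4) = 6*(26/5) = 156/5 ≈ 31.200)
h*a = (156/5)*(-7544) = -1176864/5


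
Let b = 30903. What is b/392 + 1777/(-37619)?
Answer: 1161843373/14746648 ≈ 78.787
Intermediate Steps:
b/392 + 1777/(-37619) = 30903/392 + 1777/(-37619) = 30903*(1/392) + 1777*(-1/37619) = 30903/392 - 1777/37619 = 1161843373/14746648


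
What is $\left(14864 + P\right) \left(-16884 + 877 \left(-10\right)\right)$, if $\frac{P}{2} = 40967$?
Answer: $-2483255892$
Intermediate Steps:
$P = 81934$ ($P = 2 \cdot 40967 = 81934$)
$\left(14864 + P\right) \left(-16884 + 877 \left(-10\right)\right) = \left(14864 + 81934\right) \left(-16884 + 877 \left(-10\right)\right) = 96798 \left(-16884 - 8770\right) = 96798 \left(-25654\right) = -2483255892$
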